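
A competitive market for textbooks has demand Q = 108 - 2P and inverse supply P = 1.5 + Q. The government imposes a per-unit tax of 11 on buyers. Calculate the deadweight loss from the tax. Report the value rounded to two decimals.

40.33

Rewriting demand in inverse form: P = 54 - 0.5Q.
Pre-tax equilibrium: 54 - 0.5Q = 1.5 + Q gives Q* = 35, P* = 36.5.
A tax on buyers shifts demand down by 11: (54 - 11) - 0.5Q = 1.5 + Q, so Q_t = 27.6667. Buyers pay P_b = 40.1667; sellers receive P_s = P_b - 11 = 29.1667.
Deadweight loss is the triangle between the curves from Q_t to Q*: (1/2)(35 - 27.6667)(11) = 40.3333.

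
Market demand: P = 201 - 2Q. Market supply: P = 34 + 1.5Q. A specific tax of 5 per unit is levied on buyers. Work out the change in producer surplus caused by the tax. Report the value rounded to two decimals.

-100.71

Pre-tax equilibrium: 201 - 2Q = 34 + 1.5Q gives Q* = 47.7143, P* = 105.5714.
A tax on buyers shifts demand down by 5: (201 - 5) - 2Q = 34 + 1.5Q, so Q_t = 46.2857. Buyers pay P_b = 108.4286; sellers receive P_s = P_b - 5 = 103.4286.
Producers lose the trapezoid between P_s and P* out to Q_t plus the triangle from Q_t to Q*: change in PS = 1606.7755 - 1707.4898 = -100.7143.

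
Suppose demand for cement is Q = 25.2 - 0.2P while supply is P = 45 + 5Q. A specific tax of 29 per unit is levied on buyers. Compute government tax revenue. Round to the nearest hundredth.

Rewriting demand in inverse form: P = 126 - 5Q.
Without the tax, 126 - 5Q = 45 + 5Q so Q* = 8.1 and P* = 85.5.
A tax on buyers shifts demand down by 29: (126 - 29) - 5Q = 45 + 5Q, so Q_t = 5.2. Buyers pay P_b = 100; sellers receive P_s = P_b - 29 = 71.
Revenue is the tax times quantity traded: 29 x 5.2 = 150.8.

150.80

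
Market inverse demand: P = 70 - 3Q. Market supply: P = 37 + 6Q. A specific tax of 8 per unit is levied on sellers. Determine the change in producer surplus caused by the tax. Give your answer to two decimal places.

-17.19

Without the tax, 70 - 3Q = 37 + 6Q so Q* = 3.6667 and P* = 59.
A tax on sellers shifts supply up by 8: 70 - 3Q = 37 + 6Q + 8, so Q_t = 2.7778. Buyers pay P_b = 61.6667; sellers receive P_s = P_b - 8 = 53.6667.
Producers lose the trapezoid between P_s and P* out to Q_t plus the triangle from Q_t to Q*: change in PS = 23.1481 - 40.3333 = -17.1852.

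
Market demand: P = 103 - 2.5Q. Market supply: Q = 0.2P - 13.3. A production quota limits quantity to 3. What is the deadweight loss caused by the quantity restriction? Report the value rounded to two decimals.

Rewriting supply in inverse form: P = 66.5 + 5Q.
Without the quota, 103 - 2.5Q = 66.5 + 5Q gives Q* = 4.8667.
At Q = 3 the demand price is 103 - 2.5(3) = 95.5 and the supply price is 66.5 + 5(3) = 81.5.
DWL = (1/2)(gap between curves at 3) x (Q* - 3) = (1/2)(14)(1.8667) = 13.0667.

13.07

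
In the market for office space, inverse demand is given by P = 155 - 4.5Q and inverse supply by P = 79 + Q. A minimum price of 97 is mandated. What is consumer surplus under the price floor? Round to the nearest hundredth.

373.78

Free-market equilibrium: 155 - 4.5Q = 79 + Q gives Q* = 13.8182, P* = 92.8182.
At P = 97, buyers demand (155 - 97)/4.5 = 12.8889 while sellers would supply more, so the quantity traded is 12.8889 at price 97.
CS is the triangle under demand above 97: (1/2)(12.8889)(155 - 97) = 373.7778.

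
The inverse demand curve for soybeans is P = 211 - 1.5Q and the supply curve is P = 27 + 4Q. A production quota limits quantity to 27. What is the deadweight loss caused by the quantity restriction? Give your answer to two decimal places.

Without the quota, 211 - 1.5Q = 27 + 4Q gives Q* = 33.4545.
At Q = 27 the demand price is 211 - 1.5(27) = 170.5 and the supply price is 27 + 4(27) = 135.
DWL = (1/2)(gap between curves at 27) x (Q* - 27) = (1/2)(35.5)(6.4545) = 114.5682.

114.57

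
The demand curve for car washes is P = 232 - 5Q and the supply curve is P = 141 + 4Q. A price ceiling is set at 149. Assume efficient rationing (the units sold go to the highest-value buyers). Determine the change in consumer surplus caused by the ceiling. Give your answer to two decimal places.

-99.59

Without the control, 232 - 5Q = 141 + 4Q so Q* = 10.1111 and P* = 181.4444.
At the ceiling price 149, quantity supplied is (149 - 141)/4 = 2; supply is the short side, so Q = 2 trades at P = 149.
CS goes from (1/2)(10.1111)(50.5556) = 255.5864 to 156 (computed as (232 - 149)(2) - (1/2)(5)(2)^2), a change of -99.5864.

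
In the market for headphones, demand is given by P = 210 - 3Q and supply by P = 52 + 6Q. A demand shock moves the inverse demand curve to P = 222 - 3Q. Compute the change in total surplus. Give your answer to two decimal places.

218.67

Initial equilibrium: Q_0 = 17.5556, P_0 = 157.3333; CS_0 = (1/2)(17.5556)(52.6667) = 462.2963, PS_0 = (1/2)(17.5556)(105.3333) = 924.5926.
New equilibrium: 222 - 3Q = 52 + 6Q gives Q_1 = 18.8889, P_1 = 165.3333; CS_1 = 535.1852, PS_1 = 1070.3704.
Change in total surplus = (535.1852 + 1070.3704) - (462.2963 + 924.5926) = 218.6667.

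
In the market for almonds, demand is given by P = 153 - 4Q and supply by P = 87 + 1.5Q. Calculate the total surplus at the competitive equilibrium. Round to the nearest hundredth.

Equilibrium: 153 - 4Q = 87 + 1.5Q, so Q* = 12 and P* = 105.
CS = (1/2)(12)(48) = 288 and PS = (1/2)(12)(18) = 108, so total surplus = 396.

396.00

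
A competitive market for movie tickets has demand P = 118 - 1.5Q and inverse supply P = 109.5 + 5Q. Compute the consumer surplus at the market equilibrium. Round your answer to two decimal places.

1.28

Setting demand equal to supply, 8.5 = 6.5Q, so Q* = 1.3077 and P* = 116.0385.
CS is the area between the demand curve and P* from 0 to Q*: (1/2)(1.3077)(1.9615) = 1.2825.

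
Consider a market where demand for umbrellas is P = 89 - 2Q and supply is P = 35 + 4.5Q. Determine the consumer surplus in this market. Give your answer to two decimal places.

69.02

Setting demand equal to supply, 54 = 6.5Q, so Q* = 8.3077 and P* = 72.3846.
The demand choke price is 89, so CS = (1/2)(Q*)(89 - P*) = (1/2)(8.3077)(16.6154) = 69.0178.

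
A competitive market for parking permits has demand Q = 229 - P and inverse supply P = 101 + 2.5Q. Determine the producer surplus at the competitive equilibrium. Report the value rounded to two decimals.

Rewriting demand in inverse form: P = 229 - Q.
Set 229 - Q = 101 + 2.5Q, which gives 128 = 3.5Q, so Q* = 36.5714 and P* = 229 - (36.5714) = 192.4286.
PS is the area between P* and the supply curve from 0 to Q*: (1/2)(36.5714)(91.4286) = 1671.8367.

1671.84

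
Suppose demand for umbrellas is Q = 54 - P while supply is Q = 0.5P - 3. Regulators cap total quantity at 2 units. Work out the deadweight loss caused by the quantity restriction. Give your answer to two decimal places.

Rewriting demand in inverse form: P = 54 - Q.
Rewriting supply in inverse form: P = 6 + 2Q.
Without the quota, 54 - Q = 6 + 2Q gives Q* = 16.
At Q = 2 the demand price is 54 - (2) = 52 and the supply price is 6 + 2(2) = 10.
DWL = (1/2)(gap between curves at 2) x (Q* - 2) = (1/2)(42)(14) = 294.

294.00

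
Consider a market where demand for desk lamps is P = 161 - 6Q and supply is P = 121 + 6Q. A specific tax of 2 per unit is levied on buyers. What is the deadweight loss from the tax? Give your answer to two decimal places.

Without the tax, 161 - 6Q = 121 + 6Q so Q* = 3.3333 and P* = 141.
With the tax, buyers' net willingness to pay falls by 2: (161 - 2) - 6Q = 121 + 6Q, so Q_t = 3.1667. Buyers pay P_b = 142; sellers receive P_s = P_b - 2 = 140.
The welfare triangle lost has base Q* - Q_t = 0.1667 and height t = 2, so DWL = (1/2)(0.1667)(2) = 0.1667.

0.17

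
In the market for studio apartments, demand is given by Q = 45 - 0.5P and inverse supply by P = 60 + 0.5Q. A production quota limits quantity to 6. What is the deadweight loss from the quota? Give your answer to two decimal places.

Rewriting demand in inverse form: P = 90 - 2Q.
Unrestricted equilibrium: Q* = (90 - 60)/(2 + 0.5) = 12.
At Q = 6 the demand price is 90 - 2(6) = 78 and the supply price is 60 + 0.5(6) = 63.
DWL = (1/2)(gap between curves at 6) x (Q* - 6) = (1/2)(15)(6) = 45.

45.00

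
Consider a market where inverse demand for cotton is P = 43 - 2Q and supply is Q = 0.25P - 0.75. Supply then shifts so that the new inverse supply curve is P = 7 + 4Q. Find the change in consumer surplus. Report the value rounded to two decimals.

Rewriting supply in inverse form: P = 3 + 4Q.
Initial equilibrium: Q_0 = 6.6667, P_0 = 29.6667; CS_0 = (1/2)(6.6667)(13.3333) = 44.4444, PS_0 = (1/2)(6.6667)(26.6667) = 88.8889.
New equilibrium: 43 - 2Q = 7 + 4Q gives Q_1 = 6, P_1 = 31; CS_1 = 36, PS_1 = 72.
Change in consumer surplus = 36 - 44.4444 = -8.4444.

-8.44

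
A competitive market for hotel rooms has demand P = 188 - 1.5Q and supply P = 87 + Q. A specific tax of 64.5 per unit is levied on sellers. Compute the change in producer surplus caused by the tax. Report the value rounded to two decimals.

-709.50

Without the tax, 188 - 1.5Q = 87 + Q so Q* = 40.4 and P* = 127.4.
With the tax, sellers need 64.5 more per unit: 188 - 1.5Q = 87 + Q + 64.5, so Q_t = 14.6. Buyers pay P_b = 166.1; sellers receive P_s = P_b - 64.5 = 101.6.
Producers lose the trapezoid between P_s and P* out to Q_t plus the triangle from Q_t to Q*: change in PS = 106.58 - 816.08 = -709.5.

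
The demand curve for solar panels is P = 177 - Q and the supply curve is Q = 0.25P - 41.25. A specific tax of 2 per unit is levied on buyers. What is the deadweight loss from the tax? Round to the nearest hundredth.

Rewriting supply in inverse form: P = 165 + 4Q.
Pre-tax equilibrium: 177 - Q = 165 + 4Q gives Q* = 2.4, P* = 174.6.
With the tax, buyers' net willingness to pay falls by 2: (177 - 2) - Q = 165 + 4Q, so Q_t = 2. Buyers pay P_b = 175; sellers receive P_s = P_b - 2 = 173.
The welfare triangle lost has base Q* - Q_t = 0.4 and height t = 2, so DWL = (1/2)(0.4)(2) = 0.4.

0.40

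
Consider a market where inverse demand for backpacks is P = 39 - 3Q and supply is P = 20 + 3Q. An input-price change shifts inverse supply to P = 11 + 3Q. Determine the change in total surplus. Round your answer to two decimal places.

35.25

Initial equilibrium: Q_0 = 3.1667, P_0 = 29.5; CS_0 = (1/2)(3.1667)(9.5) = 15.0417, PS_0 = (1/2)(3.1667)(9.5) = 15.0417.
New equilibrium: 39 - 3Q = 11 + 3Q gives Q_1 = 4.6667, P_1 = 25; CS_1 = 32.6667, PS_1 = 32.6667.
Change in total surplus = (32.6667 + 32.6667) - (15.0417 + 15.0417) = 35.25.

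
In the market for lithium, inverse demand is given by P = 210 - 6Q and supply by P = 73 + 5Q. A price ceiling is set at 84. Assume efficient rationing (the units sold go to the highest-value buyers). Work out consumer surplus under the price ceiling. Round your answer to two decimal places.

262.68

Without the control, 210 - 6Q = 73 + 5Q so Q* = 12.4545 and P* = 135.2727.
At the ceiling price 84, quantity supplied is (84 - 73)/5 = 2.2; supply is the short side, so Q = 2.2 trades at P = 84.
The demand price at Q = 2.2 is 196.8. CS is the trapezoid between demand and 84 over [0, 2.2]: (1/2)[(210 - 84) + (196.8 - 84)](2.2) = 262.68.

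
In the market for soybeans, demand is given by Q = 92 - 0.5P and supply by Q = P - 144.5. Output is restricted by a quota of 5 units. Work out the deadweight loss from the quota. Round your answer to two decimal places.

Rewriting demand in inverse form: P = 184 - 2Q.
Rewriting supply in inverse form: P = 144.5 + Q.
Without the quota, 184 - 2Q = 144.5 + Q gives Q* = 13.1667.
At Q = 5 the demand price is 184 - 2(5) = 174 and the supply price is 144.5 + (5) = 149.5.
DWL = (1/2)(gap between curves at 5) x (Q* - 5) = (1/2)(24.5)(8.1667) = 100.0417.

100.04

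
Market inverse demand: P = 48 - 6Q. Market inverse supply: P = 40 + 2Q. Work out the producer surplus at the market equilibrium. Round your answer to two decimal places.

1.00

Setting demand equal to supply, 8 = 8Q, so Q* = 1 and P* = 42.
The supply curve's price intercept is 40, so PS = (1/2)(Q*)(P* - 40) = (1/2)(1)(2) = 1.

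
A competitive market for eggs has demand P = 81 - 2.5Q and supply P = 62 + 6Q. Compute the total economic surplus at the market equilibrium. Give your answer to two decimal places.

21.24

Equilibrium: 81 - 2.5Q = 62 + 6Q, so Q* = 2.2353 and P* = 75.4118.
CS = (1/2)(2.2353)(5.5882) = 6.2457 and PS = (1/2)(2.2353)(13.4118) = 14.9896, so total surplus = 21.2353.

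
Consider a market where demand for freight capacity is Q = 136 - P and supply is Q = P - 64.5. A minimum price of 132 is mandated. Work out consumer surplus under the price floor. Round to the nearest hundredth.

8.00

Rewriting demand in inverse form: P = 136 - Q.
Rewriting supply in inverse form: P = 64.5 + Q.
Free-market equilibrium: 136 - Q = 64.5 + Q gives Q* = 35.75, P* = 100.25.
At P = 132, buyers demand (136 - 132)/1 = 4 while sellers would supply more, so the quantity traded is 4 at price 132.
CS is the triangle under demand above 132: (1/2)(4)(136 - 132) = 8.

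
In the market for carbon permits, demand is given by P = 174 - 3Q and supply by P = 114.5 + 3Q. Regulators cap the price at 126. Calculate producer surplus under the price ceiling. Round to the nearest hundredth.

Free-market equilibrium: 174 - 3Q = 114.5 + 3Q gives Q* = 9.9167, P* = 144.25.
At the ceiling price 126, quantity supplied is (126 - 114.5)/3 = 3.8333; supply is the short side, so Q = 3.8333 trades at P = 126.
PS is the triangle above supply below 126: (1/2)(3.8333)(126 - 114.5) = 22.0417.

22.04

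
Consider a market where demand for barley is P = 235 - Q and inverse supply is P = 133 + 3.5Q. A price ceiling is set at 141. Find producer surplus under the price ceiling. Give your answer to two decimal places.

Free-market equilibrium: 235 - Q = 133 + 3.5Q gives Q* = 22.6667, P* = 212.3333.
At P = 141, sellers supply (141 - 133)/3.5 = 2.2857 while buyers want more, so the quantity traded is 2.2857 at price 141.
PS is the triangle above supply below 141: (1/2)(2.2857)(141 - 133) = 9.1429.

9.14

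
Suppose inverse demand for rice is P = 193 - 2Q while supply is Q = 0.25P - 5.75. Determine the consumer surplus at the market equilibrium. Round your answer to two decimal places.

Rewriting supply in inverse form: P = 23 + 4Q.
Equilibrium: 193 - 2Q = 23 + 4Q, so Q* = 28.3333 and P* = 136.3333.
The demand choke price is 193, so CS = (1/2)(Q*)(193 - P*) = (1/2)(28.3333)(56.6667) = 802.7778.

802.78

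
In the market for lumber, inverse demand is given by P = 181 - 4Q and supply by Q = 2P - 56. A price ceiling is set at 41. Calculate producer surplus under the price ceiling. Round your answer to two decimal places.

169.00

Rewriting supply in inverse form: P = 28 + 0.5Q.
Free-market equilibrium: 181 - 4Q = 28 + 0.5Q gives Q* = 34, P* = 45.
At the ceiling price 41, quantity supplied is (41 - 28)/0.5 = 26; supply is the short side, so Q = 26 trades at P = 41.
PS is the triangle above supply below 41: (1/2)(26)(41 - 28) = 169.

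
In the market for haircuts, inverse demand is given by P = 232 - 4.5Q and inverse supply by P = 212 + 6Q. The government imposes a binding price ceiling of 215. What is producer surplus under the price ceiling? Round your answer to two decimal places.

Free-market equilibrium: 232 - 4.5Q = 212 + 6Q gives Q* = 1.9048, P* = 223.4286.
At the ceiling price 215, quantity supplied is (215 - 212)/6 = 0.5; supply is the short side, so Q = 0.5 trades at P = 215.
PS is the triangle above supply below 215: (1/2)(0.5)(215 - 212) = 0.75.

0.75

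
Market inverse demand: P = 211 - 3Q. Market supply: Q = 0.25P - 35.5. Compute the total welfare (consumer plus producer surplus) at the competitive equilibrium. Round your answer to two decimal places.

340.07

Rewriting supply in inverse form: P = 142 + 4Q.
Equilibrium: 211 - 3Q = 142 + 4Q, so Q* = 9.8571 and P* = 181.4286.
Total surplus is the full triangle between the curves from 0 to Q*: (1/2)(9.8571)(211 - 142) = 340.0714.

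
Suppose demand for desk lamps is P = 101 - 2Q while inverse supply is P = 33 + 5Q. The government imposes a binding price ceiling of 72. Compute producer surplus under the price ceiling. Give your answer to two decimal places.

152.10

Without the control, 101 - 2Q = 33 + 5Q so Q* = 9.7143 and P* = 81.5714.
At P = 72, sellers supply (72 - 33)/5 = 7.8 while buyers want more, so the quantity traded is 7.8 at price 72.
PS is the triangle above supply below 72: (1/2)(7.8)(72 - 33) = 152.1.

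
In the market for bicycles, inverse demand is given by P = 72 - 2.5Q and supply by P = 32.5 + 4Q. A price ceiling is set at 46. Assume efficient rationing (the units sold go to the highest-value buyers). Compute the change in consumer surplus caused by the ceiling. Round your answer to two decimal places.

27.35

Free-market equilibrium: 72 - 2.5Q = 32.5 + 4Q gives Q* = 6.0769, P* = 56.8077.
At the ceiling price 46, quantity supplied is (46 - 32.5)/4 = 3.375; supply is the short side, so Q = 3.375 trades at P = 46.
CS goes from (1/2)(6.0769)(15.1923) = 46.1612 to 73.5117 (computed as (72 - 46)(3.375) - (1/2)(2.5)(3.375)^2), a change of 27.3505.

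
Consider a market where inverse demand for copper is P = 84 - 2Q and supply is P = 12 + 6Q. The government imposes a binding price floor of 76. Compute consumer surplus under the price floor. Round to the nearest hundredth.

Free-market equilibrium: 84 - 2Q = 12 + 6Q gives Q* = 9, P* = 66.
At the floor price 76, quantity demanded is (84 - 76)/2 = 4; demand is the short side, so Q = 4 trades at P = 76.
CS is the triangle under demand above 76: (1/2)(4)(84 - 76) = 16.

16.00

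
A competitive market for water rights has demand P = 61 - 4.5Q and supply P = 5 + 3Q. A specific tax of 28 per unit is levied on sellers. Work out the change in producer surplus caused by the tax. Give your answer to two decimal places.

-62.72

Pre-tax equilibrium: 61 - 4.5Q = 5 + 3Q gives Q* = 7.4667, P* = 27.4.
With the tax, sellers need 28 more per unit: 61 - 4.5Q = 5 + 3Q + 28, so Q_t = 3.7333. Buyers pay P_b = 44.2; sellers receive P_s = P_b - 28 = 16.2.
Producers lose the trapezoid between P_s and P* out to Q_t plus the triangle from Q_t to Q*: change in PS = 20.9067 - 83.6267 = -62.72.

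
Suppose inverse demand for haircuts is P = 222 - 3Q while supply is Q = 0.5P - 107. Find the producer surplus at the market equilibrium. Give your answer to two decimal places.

Rewriting supply in inverse form: P = 214 + 2Q.
Equilibrium: 222 - 3Q = 214 + 2Q, so Q* = 1.6 and P* = 217.2.
PS is the area between P* and the supply curve from 0 to Q*: (1/2)(1.6)(3.2) = 2.56.

2.56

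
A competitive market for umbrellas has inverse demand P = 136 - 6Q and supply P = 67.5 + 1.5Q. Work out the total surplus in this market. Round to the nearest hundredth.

Equilibrium: 136 - 6Q = 67.5 + 1.5Q, so Q* = 9.1333 and P* = 81.2.
CS = (1/2)(9.1333)(54.8) = 250.2533 and PS = (1/2)(9.1333)(13.7) = 62.5633, so total surplus = 312.8167.

312.82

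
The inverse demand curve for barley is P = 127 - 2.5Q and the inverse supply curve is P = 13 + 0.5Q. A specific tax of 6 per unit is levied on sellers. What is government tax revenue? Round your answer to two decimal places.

216.00

Pre-tax equilibrium: 127 - 2.5Q = 13 + 0.5Q gives Q* = 38, P* = 32.
With the tax, sellers need 6 more per unit: 127 - 2.5Q = 13 + 0.5Q + 6, so Q_t = 36. Buyers pay P_b = 37; sellers receive P_s = P_b - 6 = 31.
Revenue is the tax times quantity traded: 6 x 36 = 216.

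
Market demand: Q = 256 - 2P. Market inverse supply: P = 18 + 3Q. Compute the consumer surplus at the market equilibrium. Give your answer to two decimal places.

246.94

Rewriting demand in inverse form: P = 128 - 0.5Q.
Set 128 - 0.5Q = 18 + 3Q, which gives 110 = 3.5Q, so Q* = 31.4286 and P* = 128 - 0.5(31.4286) = 112.2857.
The demand choke price is 128, so CS = (1/2)(Q*)(128 - P*) = (1/2)(31.4286)(15.7143) = 246.9388.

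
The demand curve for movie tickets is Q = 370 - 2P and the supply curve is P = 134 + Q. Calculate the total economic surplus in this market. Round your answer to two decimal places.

Rewriting demand in inverse form: P = 185 - 0.5Q.
Set 185 - 0.5Q = 134 + Q, which gives 51 = 1.5Q, so Q* = 34 and P* = 185 - 0.5(34) = 168.
CS = (1/2)(34)(17) = 289 and PS = (1/2)(34)(34) = 578, so total surplus = 867.

867.00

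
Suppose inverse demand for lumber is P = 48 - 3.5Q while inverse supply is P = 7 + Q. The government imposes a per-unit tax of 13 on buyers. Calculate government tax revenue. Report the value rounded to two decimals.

Pre-tax equilibrium: 48 - 3.5Q = 7 + Q gives Q* = 9.1111, P* = 16.1111.
A tax on buyers shifts demand down by 13: (48 - 13) - 3.5Q = 7 + Q, so Q_t = 6.2222. Buyers pay P_b = 26.2222; sellers receive P_s = P_b - 13 = 13.2222.
Revenue is the tax times quantity traded: 13 x 6.2222 = 80.8889.

80.89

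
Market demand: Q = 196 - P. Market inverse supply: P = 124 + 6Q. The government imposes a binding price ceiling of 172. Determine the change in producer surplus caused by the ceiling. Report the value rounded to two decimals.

Rewriting demand in inverse form: P = 196 - Q.
Without the control, 196 - Q = 124 + 6Q so Q* = 10.2857 and P* = 185.7143.
At P = 172, sellers supply (172 - 124)/6 = 8 while buyers want more, so the quantity traded is 8 at price 172.
PS goes from (1/2)(10.2857)(61.7143) = 317.3878 to 192 (computed as (172 - 124)(8) - (1/2)(6)(8)^2), a change of -125.3878.

-125.39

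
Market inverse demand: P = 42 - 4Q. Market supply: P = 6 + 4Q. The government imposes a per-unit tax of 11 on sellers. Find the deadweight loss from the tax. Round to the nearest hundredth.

Without the tax, 42 - 4Q = 6 + 4Q so Q* = 4.5 and P* = 24.
With the tax, sellers need 11 more per unit: 42 - 4Q = 6 + 4Q + 11, so Q_t = 3.125. Buyers pay P_b = 29.5; sellers receive P_s = P_b - 11 = 18.5.
Deadweight loss is the triangle between the curves from Q_t to Q*: (1/2)(4.5 - 3.125)(11) = 7.5625.

7.56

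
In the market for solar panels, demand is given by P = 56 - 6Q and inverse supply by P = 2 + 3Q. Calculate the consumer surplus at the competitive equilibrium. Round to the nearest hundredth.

Equilibrium: 56 - 6Q = 2 + 3Q, so Q* = 6 and P* = 20.
CS is the area between the demand curve and P* from 0 to Q*: (1/2)(6)(36) = 108.

108.00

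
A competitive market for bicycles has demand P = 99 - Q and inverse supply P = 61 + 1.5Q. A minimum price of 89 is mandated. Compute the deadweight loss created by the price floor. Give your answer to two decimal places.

33.80

Without the control, 99 - Q = 61 + 1.5Q so Q* = 15.2 and P* = 83.8.
At the floor price 89, quantity demanded is (99 - 89)/1 = 10; demand is the short side, so Q = 10 trades at P = 89.
The lost-trades triangle has base Q* - 10 = 5.2 and height equal to the gap between the curves at Q = 10, which is 89 - 76 = 13. DWL = (1/2)(5.2)(13) = 33.8.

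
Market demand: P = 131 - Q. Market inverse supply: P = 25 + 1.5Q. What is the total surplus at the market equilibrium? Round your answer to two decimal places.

Equilibrium: 131 - Q = 25 + 1.5Q, so Q* = 42.4 and P* = 88.6.
Total surplus is the full triangle between the curves from 0 to Q*: (1/2)(42.4)(131 - 25) = 2247.2.

2247.20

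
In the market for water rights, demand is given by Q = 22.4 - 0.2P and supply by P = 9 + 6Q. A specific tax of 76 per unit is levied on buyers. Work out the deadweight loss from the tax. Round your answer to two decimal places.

262.55

Rewriting demand in inverse form: P = 112 - 5Q.
Without the tax, 112 - 5Q = 9 + 6Q so Q* = 9.3636 and P* = 65.1818.
A tax on buyers shifts demand down by 76: (112 - 76) - 5Q = 9 + 6Q, so Q_t = 2.4545. Buyers pay P_b = 99.7273; sellers receive P_s = P_b - 76 = 23.7273.
Deadweight loss is the triangle between the curves from Q_t to Q*: (1/2)(9.3636 - 2.4545)(76) = 262.5455.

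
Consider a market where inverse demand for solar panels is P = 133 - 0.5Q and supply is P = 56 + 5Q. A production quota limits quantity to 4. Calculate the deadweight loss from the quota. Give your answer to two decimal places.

Without the quota, 133 - 0.5Q = 56 + 5Q gives Q* = 14.
At Q = 4 the demand price is 133 - 0.5(4) = 131 and the supply price is 56 + 5(4) = 76.
Deadweight loss is the triangle between the curves from 4 to 14: (1/2)(131 - 76)(14 - 4) = 275.

275.00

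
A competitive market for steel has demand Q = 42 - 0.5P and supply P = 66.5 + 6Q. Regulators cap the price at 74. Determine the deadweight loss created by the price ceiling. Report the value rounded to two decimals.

3.52

Rewriting demand in inverse form: P = 84 - 2Q.
Free-market equilibrium: 84 - 2Q = 66.5 + 6Q gives Q* = 2.1875, P* = 79.625.
At P = 74, sellers supply (74 - 66.5)/6 = 1.25 while buyers want more, so the quantity traded is 1.25 at price 74.
The lost-trades triangle has base Q* - 1.25 = 0.9375 and height equal to the gap between the curves at Q = 1.25, which is 81.5 - 74 = 7.5. DWL = (1/2)(0.9375)(7.5) = 3.5156.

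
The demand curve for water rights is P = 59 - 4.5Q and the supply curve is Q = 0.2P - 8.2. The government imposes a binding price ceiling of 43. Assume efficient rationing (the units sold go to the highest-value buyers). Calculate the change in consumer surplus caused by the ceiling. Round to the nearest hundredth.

-2.04

Rewriting supply in inverse form: P = 41 + 5Q.
Free-market equilibrium: 59 - 4.5Q = 41 + 5Q gives Q* = 1.8947, P* = 50.4737.
At the ceiling price 43, quantity supplied is (43 - 41)/5 = 0.4; supply is the short side, so Q = 0.4 trades at P = 43.
CS goes from (1/2)(1.8947)(8.5263) = 8.0776 to 6.04 (computed as (59 - 43)(0.4) - (1/2)(4.5)(0.4)^2), a change of -2.0376.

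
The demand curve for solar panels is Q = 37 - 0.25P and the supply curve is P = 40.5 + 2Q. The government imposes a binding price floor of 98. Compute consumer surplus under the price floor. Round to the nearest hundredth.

312.50

Rewriting demand in inverse form: P = 148 - 4Q.
Without the control, 148 - 4Q = 40.5 + 2Q so Q* = 17.9167 and P* = 76.3333.
At the floor price 98, quantity demanded is (148 - 98)/4 = 12.5; demand is the short side, so Q = 12.5 trades at P = 98.
CS is the triangle under demand above 98: (1/2)(12.5)(148 - 98) = 312.5.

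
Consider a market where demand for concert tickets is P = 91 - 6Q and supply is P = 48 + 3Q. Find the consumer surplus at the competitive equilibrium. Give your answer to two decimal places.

68.48

Set 91 - 6Q = 48 + 3Q, which gives 43 = 9Q, so Q* = 4.7778 and P* = 91 - 6(4.7778) = 62.3333.
CS is the area between the demand curve and P* from 0 to Q*: (1/2)(4.7778)(28.6667) = 68.4815.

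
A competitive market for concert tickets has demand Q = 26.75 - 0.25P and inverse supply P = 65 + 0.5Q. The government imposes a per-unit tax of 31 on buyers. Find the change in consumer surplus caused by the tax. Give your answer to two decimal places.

Rewriting demand in inverse form: P = 107 - 4Q.
Pre-tax equilibrium: 107 - 4Q = 65 + 0.5Q gives Q* = 9.3333, P* = 69.6667.
A tax on buyers shifts demand down by 31: (107 - 31) - 4Q = 65 + 0.5Q, so Q_t = 2.4444. Buyers pay P_b = 97.2222; sellers receive P_s = P_b - 31 = 66.2222.
Consumers lose the trapezoid between P* and P_b out to Q_t plus the triangle from Q_t to Q*: change in CS = 11.9506 - 174.2222 = -162.2716.

-162.27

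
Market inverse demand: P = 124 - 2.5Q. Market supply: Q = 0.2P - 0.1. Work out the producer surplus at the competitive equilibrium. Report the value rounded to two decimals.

Rewriting supply in inverse form: P = 0.5 + 5Q.
Set 124 - 2.5Q = 0.5 + 5Q, which gives 123.5 = 7.5Q, so Q* = 16.4667 and P* = 124 - 2.5(16.4667) = 82.8333.
PS is the area between P* and the supply curve from 0 to Q*: (1/2)(16.4667)(82.3333) = 677.8778.

677.88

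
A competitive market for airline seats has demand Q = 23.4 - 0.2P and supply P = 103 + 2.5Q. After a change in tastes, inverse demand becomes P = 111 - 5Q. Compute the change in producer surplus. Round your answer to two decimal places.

Rewriting demand in inverse form: P = 117 - 5Q.
Initial equilibrium: Q_0 = 1.8667, P_0 = 107.6667; CS_0 = (1/2)(1.8667)(9.3333) = 8.7111, PS_0 = (1/2)(1.8667)(4.6667) = 4.3556.
New equilibrium: 111 - 5Q = 103 + 2.5Q gives Q_1 = 1.0667, P_1 = 105.6667; CS_1 = 2.8444, PS_1 = 1.4222.
Change in producer surplus = 1.4222 - 4.3556 = -2.9333.

-2.93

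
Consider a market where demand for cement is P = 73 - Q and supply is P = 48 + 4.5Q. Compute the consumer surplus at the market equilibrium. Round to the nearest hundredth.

Setting demand equal to supply, 25 = 5.5Q, so Q* = 4.5455 and P* = 68.4545.
CS is the area between the demand curve and P* from 0 to Q*: (1/2)(4.5455)(4.5455) = 10.3306.

10.33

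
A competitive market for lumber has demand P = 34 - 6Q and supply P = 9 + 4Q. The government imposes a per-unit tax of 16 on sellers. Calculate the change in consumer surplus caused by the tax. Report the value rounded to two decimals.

Without the tax, 34 - 6Q = 9 + 4Q so Q* = 2.5 and P* = 19.
With the tax, sellers need 16 more per unit: 34 - 6Q = 9 + 4Q + 16, so Q_t = 0.9. Buyers pay P_b = 28.6; sellers receive P_s = P_b - 16 = 12.6.
Consumers lose the trapezoid between P* and P_b out to Q_t plus the triangle from Q_t to Q*: change in CS = 2.43 - 18.75 = -16.32.

-16.32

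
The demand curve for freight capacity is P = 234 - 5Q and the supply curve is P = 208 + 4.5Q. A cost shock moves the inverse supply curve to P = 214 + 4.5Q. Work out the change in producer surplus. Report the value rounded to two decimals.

Initial equilibrium: Q_0 = 2.7368, P_0 = 220.3158; CS_0 = (1/2)(2.7368)(13.6842) = 18.7258, PS_0 = (1/2)(2.7368)(12.3158) = 16.8532.
New equilibrium: 234 - 5Q = 214 + 4.5Q gives Q_1 = 2.1053, P_1 = 223.4737; CS_1 = 11.0803, PS_1 = 9.9723.
Change in producer surplus = 9.9723 - 16.8532 = -6.8809.

-6.88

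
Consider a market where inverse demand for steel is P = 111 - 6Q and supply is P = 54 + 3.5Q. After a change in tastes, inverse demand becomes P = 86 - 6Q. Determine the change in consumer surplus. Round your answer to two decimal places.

Initial equilibrium: Q_0 = 6, P_0 = 75; CS_0 = (1/2)(6)(36) = 108, PS_0 = (1/2)(6)(21) = 63.
New equilibrium: 86 - 6Q = 54 + 3.5Q gives Q_1 = 3.3684, P_1 = 65.7895; CS_1 = 34.0388, PS_1 = 19.856.
Change in consumer surplus = 34.0388 - 108 = -73.9612.

-73.96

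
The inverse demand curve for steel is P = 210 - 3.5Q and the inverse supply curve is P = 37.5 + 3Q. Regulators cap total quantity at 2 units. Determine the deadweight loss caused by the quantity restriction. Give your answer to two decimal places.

1956.94

Without the quota, 210 - 3.5Q = 37.5 + 3Q gives Q* = 26.5385.
At Q = 2 the demand price is 210 - 3.5(2) = 203 and the supply price is 37.5 + 3(2) = 43.5.
Deadweight loss is the triangle between the curves from 2 to 26.5385: (1/2)(203 - 43.5)(26.5385 - 2) = 1956.9423.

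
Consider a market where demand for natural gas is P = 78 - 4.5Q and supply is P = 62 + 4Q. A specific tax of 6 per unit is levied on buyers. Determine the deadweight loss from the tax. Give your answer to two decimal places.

2.12

Pre-tax equilibrium: 78 - 4.5Q = 62 + 4Q gives Q* = 1.8824, P* = 69.5294.
A tax on buyers shifts demand down by 6: (78 - 6) - 4.5Q = 62 + 4Q, so Q_t = 1.1765. Buyers pay P_b = 72.7059; sellers receive P_s = P_b - 6 = 66.7059.
Deadweight loss is the triangle between the curves from Q_t to Q*: (1/2)(1.8824 - 1.1765)(6) = 2.1176.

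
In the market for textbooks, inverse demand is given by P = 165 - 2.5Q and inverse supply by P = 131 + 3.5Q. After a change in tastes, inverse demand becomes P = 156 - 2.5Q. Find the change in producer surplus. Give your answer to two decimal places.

-25.81

Initial equilibrium: Q_0 = 5.6667, P_0 = 150.8333; CS_0 = (1/2)(5.6667)(14.1667) = 40.1389, PS_0 = (1/2)(5.6667)(19.8333) = 56.1944.
New equilibrium: 156 - 2.5Q = 131 + 3.5Q gives Q_1 = 4.1667, P_1 = 145.5833; CS_1 = 21.7014, PS_1 = 30.3819.
Change in producer surplus = 30.3819 - 56.1944 = -25.8125.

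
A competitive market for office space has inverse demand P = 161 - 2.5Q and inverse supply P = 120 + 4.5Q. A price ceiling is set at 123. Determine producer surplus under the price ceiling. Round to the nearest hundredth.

1.00

Free-market equilibrium: 161 - 2.5Q = 120 + 4.5Q gives Q* = 5.8571, P* = 146.3571.
At the ceiling price 123, quantity supplied is (123 - 120)/4.5 = 0.6667; supply is the short side, so Q = 0.6667 trades at P = 123.
PS is the triangle above supply below 123: (1/2)(0.6667)(123 - 120) = 1.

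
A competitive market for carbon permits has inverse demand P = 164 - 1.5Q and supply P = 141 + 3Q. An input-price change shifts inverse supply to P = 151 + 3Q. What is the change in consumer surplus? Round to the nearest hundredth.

Initial equilibrium: Q_0 = 5.1111, P_0 = 156.3333; CS_0 = (1/2)(5.1111)(7.6667) = 19.5926, PS_0 = (1/2)(5.1111)(15.3333) = 39.1852.
New equilibrium: 164 - 1.5Q = 151 + 3Q gives Q_1 = 2.8889, P_1 = 159.6667; CS_1 = 6.2593, PS_1 = 12.5185.
Change in consumer surplus = 6.2593 - 19.5926 = -13.3333.

-13.33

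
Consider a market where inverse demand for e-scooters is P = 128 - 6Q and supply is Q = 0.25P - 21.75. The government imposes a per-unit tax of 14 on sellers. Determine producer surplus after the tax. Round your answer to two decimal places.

14.58

Rewriting supply in inverse form: P = 87 + 4Q.
Without the tax, 128 - 6Q = 87 + 4Q so Q* = 4.1 and P* = 103.4.
A tax on sellers shifts supply up by 14: 128 - 6Q = 87 + 4Q + 14, so Q_t = 2.7. Buyers pay P_b = 111.8; sellers receive P_s = P_b - 14 = 97.8.
Producer surplus is the triangle above supply below P_s: (1/2)(2.7)(97.8 - 87) = 14.58.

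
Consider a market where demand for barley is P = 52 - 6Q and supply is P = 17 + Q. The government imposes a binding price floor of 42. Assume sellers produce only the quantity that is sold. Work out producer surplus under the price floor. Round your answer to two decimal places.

Free-market equilibrium: 52 - 6Q = 17 + Q gives Q* = 5, P* = 22.
At the floor price 42, quantity demanded is (52 - 42)/6 = 1.6667; demand is the short side, so Q = 1.6667 trades at P = 42.
The supply price at Q = 1.6667 is 18.6667. PS is the trapezoid between 42 and supply over [0, 1.6667]: (1/2)[(42 - 17) + (42 - 18.6667)](1.6667) = 40.2778.

40.28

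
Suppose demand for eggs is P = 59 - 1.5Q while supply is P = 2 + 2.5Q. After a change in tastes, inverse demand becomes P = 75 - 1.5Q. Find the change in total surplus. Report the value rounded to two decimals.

260.00

Initial equilibrium: Q_0 = 14.25, P_0 = 37.625; CS_0 = (1/2)(14.25)(21.375) = 152.2969, PS_0 = (1/2)(14.25)(35.625) = 253.8281.
New equilibrium: 75 - 1.5Q = 2 + 2.5Q gives Q_1 = 18.25, P_1 = 47.625; CS_1 = 249.7969, PS_1 = 416.3281.
Change in total surplus = (249.7969 + 416.3281) - (152.2969 + 253.8281) = 260.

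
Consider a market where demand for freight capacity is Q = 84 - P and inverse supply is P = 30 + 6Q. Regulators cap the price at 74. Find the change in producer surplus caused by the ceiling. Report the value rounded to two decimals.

-17.20

Rewriting demand in inverse form: P = 84 - Q.
Without the control, 84 - Q = 30 + 6Q so Q* = 7.7143 and P* = 76.2857.
At the ceiling price 74, quantity supplied is (74 - 30)/6 = 7.3333; supply is the short side, so Q = 7.3333 trades at P = 74.
PS goes from (1/2)(7.7143)(46.2857) = 178.5306 to 161.3333 (computed as (74 - 30)(7.3333) - (1/2)(6)(7.3333)^2), a change of -17.1973.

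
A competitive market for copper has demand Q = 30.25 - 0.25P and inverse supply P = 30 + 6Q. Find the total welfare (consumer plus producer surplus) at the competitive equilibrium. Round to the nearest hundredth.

Rewriting demand in inverse form: P = 121 - 4Q.
Set 121 - 4Q = 30 + 6Q, which gives 91 = 10Q, so Q* = 9.1 and P* = 121 - 4(9.1) = 84.6.
CS = (1/2)(9.1)(36.4) = 165.62 and PS = (1/2)(9.1)(54.6) = 248.43, so total surplus = 414.05.

414.05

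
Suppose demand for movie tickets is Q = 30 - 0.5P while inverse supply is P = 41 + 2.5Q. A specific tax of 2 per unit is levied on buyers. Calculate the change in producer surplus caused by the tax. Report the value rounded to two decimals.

-4.44

Rewriting demand in inverse form: P = 60 - 2Q.
Without the tax, 60 - 2Q = 41 + 2.5Q so Q* = 4.2222 and P* = 51.5556.
A tax on buyers shifts demand down by 2: (60 - 2) - 2Q = 41 + 2.5Q, so Q_t = 3.7778. Buyers pay P_b = 52.4444; sellers receive P_s = P_b - 2 = 50.4444.
PS falls from (1/2)(4.2222)(10.5556) = 22.284 to (1/2)(3.7778)(9.4444) = 17.8395, a change of -4.4444.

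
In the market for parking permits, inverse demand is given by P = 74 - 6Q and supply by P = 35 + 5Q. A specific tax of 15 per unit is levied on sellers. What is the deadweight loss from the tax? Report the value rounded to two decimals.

Pre-tax equilibrium: 74 - 6Q = 35 + 5Q gives Q* = 3.5455, P* = 52.7273.
With the tax, sellers need 15 more per unit: 74 - 6Q = 35 + 5Q + 15, so Q_t = 2.1818. Buyers pay P_b = 60.9091; sellers receive P_s = P_b - 15 = 45.9091.
Deadweight loss is the triangle between the curves from Q_t to Q*: (1/2)(3.5455 - 2.1818)(15) = 10.2273.

10.23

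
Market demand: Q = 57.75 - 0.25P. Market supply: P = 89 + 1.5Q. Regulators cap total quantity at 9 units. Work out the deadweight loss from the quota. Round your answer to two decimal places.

Rewriting demand in inverse form: P = 231 - 4Q.
Unrestricted equilibrium: Q* = (231 - 89)/(4 + 1.5) = 25.8182.
At Q = 9 the demand price is 231 - 4(9) = 195 and the supply price is 89 + 1.5(9) = 102.5.
Deadweight loss is the triangle between the curves from 9 to 25.8182: (1/2)(195 - 102.5)(25.8182 - 9) = 777.8409.

777.84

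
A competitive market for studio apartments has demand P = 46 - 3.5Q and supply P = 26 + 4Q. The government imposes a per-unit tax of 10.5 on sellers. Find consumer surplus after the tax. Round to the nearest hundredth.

2.81

Pre-tax equilibrium: 46 - 3.5Q = 26 + 4Q gives Q* = 2.6667, P* = 36.6667.
A tax on sellers shifts supply up by 10.5: 46 - 3.5Q = 26 + 4Q + 10.5, so Q_t = 1.2667. Buyers pay P_b = 41.5667; sellers receive P_s = P_b - 10.5 = 31.0667.
CS = (1/2)(Q_t)(46 - P_b) = (1/2)(1.2667)(4.4333) = 2.8078.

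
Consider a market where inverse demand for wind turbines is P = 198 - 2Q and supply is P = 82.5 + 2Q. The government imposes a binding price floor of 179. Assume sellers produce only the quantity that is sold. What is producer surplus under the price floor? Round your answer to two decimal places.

Without the control, 198 - 2Q = 82.5 + 2Q so Q* = 28.875 and P* = 140.25.
At P = 179, buyers demand (198 - 179)/2 = 9.5 while sellers would supply more, so the quantity traded is 9.5 at price 179.
The supply price at Q = 9.5 is 101.5. PS is the trapezoid between 179 and supply over [0, 9.5]: (1/2)[(179 - 82.5) + (179 - 101.5)](9.5) = 826.5.

826.50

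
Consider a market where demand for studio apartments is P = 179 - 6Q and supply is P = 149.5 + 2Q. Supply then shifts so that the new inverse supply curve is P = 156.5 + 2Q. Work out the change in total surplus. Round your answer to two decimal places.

Initial equilibrium: Q_0 = 3.6875, P_0 = 156.875; CS_0 = (1/2)(3.6875)(22.125) = 40.793, PS_0 = (1/2)(3.6875)(7.375) = 13.5977.
New equilibrium: 179 - 6Q = 156.5 + 2Q gives Q_1 = 2.8125, P_1 = 162.125; CS_1 = 23.7305, PS_1 = 7.9102.
Change in total surplus = (23.7305 + 7.9102) - (40.793 + 13.5977) = -22.75.

-22.75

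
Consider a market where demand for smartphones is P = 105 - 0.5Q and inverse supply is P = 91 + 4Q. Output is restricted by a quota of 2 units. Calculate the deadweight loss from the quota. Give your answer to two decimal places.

Unrestricted equilibrium: Q* = (105 - 91)/(0.5 + 4) = 3.1111.
At Q = 2 the demand price is 105 - 0.5(2) = 104 and the supply price is 91 + 4(2) = 99.
DWL = (1/2)(gap between curves at 2) x (Q* - 2) = (1/2)(5)(1.1111) = 2.7778.

2.78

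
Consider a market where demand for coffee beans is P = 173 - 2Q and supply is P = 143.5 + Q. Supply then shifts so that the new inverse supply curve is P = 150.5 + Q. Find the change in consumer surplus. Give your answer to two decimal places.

Initial equilibrium: Q_0 = 9.8333, P_0 = 153.3333; CS_0 = (1/2)(9.8333)(19.6667) = 96.6944, PS_0 = (1/2)(9.8333)(9.8333) = 48.3472.
New equilibrium: 173 - 2Q = 150.5 + Q gives Q_1 = 7.5, P_1 = 158; CS_1 = 56.25, PS_1 = 28.125.
Change in consumer surplus = 56.25 - 96.6944 = -40.4444.

-40.44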